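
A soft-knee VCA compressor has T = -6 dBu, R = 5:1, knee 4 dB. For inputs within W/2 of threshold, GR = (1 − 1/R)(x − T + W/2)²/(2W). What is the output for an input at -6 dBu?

-6.4 dBu

x − T + W/2 = -6 − (-6) + 2 = 2.
GR = (1 − 1/5) × 2² / 8 = 0.8 × 4 / 8 = 0.4 dB.
Output = -6 − 0.4 = -6.4 dBu.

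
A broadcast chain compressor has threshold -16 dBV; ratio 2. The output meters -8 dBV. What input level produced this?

0 dBV

The compressed level sits -8 − (-16) = 8 dB over threshold.
Input overshoot = R × output overshoot = 16 dB → input = -16 + 16 = 0 dBV.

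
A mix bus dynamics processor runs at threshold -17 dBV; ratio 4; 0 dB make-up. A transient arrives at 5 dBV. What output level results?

5 dBV sits 22 dB over threshold.
At 4:1 the overshoot is divided by 4, leaving 5.5 dB above threshold.
That puts the output at -11.5 dBV.

-11.5 dBV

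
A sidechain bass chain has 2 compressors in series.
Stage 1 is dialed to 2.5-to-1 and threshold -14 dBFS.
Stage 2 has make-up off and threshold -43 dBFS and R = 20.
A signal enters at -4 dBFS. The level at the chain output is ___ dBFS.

-41.35 dBFS

Stage 1: overshoot 10 dB → 10/2.5 = 4 dB → -10 dBFS.
Stage 2: overshoot 33 dB → 33/20 = 1.65 dB → -41.35 dBFS.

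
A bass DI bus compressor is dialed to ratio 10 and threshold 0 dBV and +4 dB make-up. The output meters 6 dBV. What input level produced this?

20 dBV

Remove make-up: 6 − 4 = 2 dBV.
That's 2 dB above the 0 dBV threshold.
Before 10:1 compression the overshoot was 2 × 10 = 20 dB, so input = 0 + 20 = 20 dBV.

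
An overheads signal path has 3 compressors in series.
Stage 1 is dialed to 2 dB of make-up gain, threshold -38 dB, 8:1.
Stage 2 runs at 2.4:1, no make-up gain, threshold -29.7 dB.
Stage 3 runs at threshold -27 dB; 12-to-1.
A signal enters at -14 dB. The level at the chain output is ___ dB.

-33 dB

Stage 1: overshoot 24 dB → 24/8 = 3 dB → -35 dB; +2 dB make-up → -33 dB.
Stage 2: -33 dB is at or below the -29.7 dB threshold — no compression; output -33 dB.
Stage 3: -33 dB is at or below the -27 dB threshold — no compression; output -33 dB.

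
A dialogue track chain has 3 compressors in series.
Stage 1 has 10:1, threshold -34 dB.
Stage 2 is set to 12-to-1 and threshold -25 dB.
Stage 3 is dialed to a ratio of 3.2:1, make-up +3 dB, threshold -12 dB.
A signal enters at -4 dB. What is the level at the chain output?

-28 dB

Stage 1: overshoot 30 dB → 30/10 = 3 dB → -31 dB.
Stage 2: -31 dB is at or below the -25 dB threshold — no compression; output -31 dB.
Stage 3: -31 dB ≤ -12 dB, so stage 3 doesn't engage; make-up brings it to -28 dB.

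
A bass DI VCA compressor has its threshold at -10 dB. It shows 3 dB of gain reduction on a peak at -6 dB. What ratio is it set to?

Input overshoot = -6 − (-10) = 4 dB.
Output overshoot = 4 − 3 = 1 dB.
Ratio = input overshoot / output overshoot = 4 / 1 = 4.

4:1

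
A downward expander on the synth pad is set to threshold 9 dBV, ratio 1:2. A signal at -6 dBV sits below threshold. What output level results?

Below threshold, a 1:2 expander applies gain = (2−1)×(T − x) of attenuation.
(2−1) × 15 = 15 dB, so output = -6 − 15 = -21 dBV.

-21 dBV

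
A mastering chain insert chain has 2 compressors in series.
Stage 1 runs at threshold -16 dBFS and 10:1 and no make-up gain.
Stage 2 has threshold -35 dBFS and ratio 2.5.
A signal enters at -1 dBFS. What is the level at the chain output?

Stage 1: overshoot 15 dB → 15/10 = 1.5 dB → -14.5 dBFS.
Stage 2: 20.5 dB above -35 dBFS, reduced 2.5:1 to 8.2 dB above → -26.8 dBFS.

-26.8 dBFS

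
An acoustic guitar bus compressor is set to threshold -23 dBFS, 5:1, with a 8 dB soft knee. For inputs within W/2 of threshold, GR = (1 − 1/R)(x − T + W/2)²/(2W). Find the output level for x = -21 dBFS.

-22.8 dBFS

x − T + W/2 = -21 − (-23) + 4 = 6.
GR = (1 − 1/5) × 6² / 16 = 0.8 × 36 / 16 = 1.8 dB.
Output = -21 − 1.8 = -22.8 dBFS.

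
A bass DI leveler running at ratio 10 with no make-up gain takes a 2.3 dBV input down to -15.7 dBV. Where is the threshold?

-17.7 dBV

Let T be the threshold. Output overshoot = (input overshoot)/R, so -15.7 − T = (2.3 − T)/10.
10·(-15.7 − T) = 2.3 − T → 9·T = -157 − 2.3 = -159.3.
T = -159.3/9 = -17.7 dBV.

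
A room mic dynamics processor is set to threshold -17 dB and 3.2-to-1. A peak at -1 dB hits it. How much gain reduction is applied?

11 dB

-1 dB exceeds the threshold by 16 dB.
After 3.2:1 compression the overshoot becomes 16/3.2 = 5 dB.
So the signal is attenuated by 16 − 5 = 11 dB.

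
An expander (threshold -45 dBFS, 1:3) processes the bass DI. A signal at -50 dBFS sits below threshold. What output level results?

Undershoot = (-45) − (-50) = 5 dB.
At 1:3, that expands to 15 dB under threshold.
Output = -45 − 15 = -60 dBFS.

-60 dBFS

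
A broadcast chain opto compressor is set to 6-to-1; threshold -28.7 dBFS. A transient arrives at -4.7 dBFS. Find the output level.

Overshoot: -4.7 − (-28.7) = 24 dB.
6:1 compression reduces that to 24/6 = 4 dB over.
That puts the output at -24.7 dBFS.

-24.7 dBFS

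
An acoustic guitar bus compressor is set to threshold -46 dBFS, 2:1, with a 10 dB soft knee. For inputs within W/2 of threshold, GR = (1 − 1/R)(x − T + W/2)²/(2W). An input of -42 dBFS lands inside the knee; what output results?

-44.025 dBFS

x − T + W/2 = -42 − (-46) + 5 = 9.
GR = (1 − 1/2) × 9² / 20 = 0.5 × 81 / 20 = 2.025 dB.
Output = -42 − 2.025 = -44.025 dBFS.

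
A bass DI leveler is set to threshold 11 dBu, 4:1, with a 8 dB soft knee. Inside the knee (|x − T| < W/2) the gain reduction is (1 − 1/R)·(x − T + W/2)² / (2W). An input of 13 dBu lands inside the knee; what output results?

11.3125 dBu

x − T + W/2 = 13 − 11 + 4 = 6.
GR = (1 − 1/4) × 6² / 16 = 0.75 × 36 / 16 = 1.6875 dB.
Output = 13 − 1.6875 = 11.3125 dBu.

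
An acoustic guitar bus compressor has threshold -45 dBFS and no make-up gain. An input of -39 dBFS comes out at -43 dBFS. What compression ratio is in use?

3:1

Input overshoot = -39 − (-45) = 6 dB; output overshoot = -43 − (-45) = 2 dB.
Ratio = 6 / 2 = 3.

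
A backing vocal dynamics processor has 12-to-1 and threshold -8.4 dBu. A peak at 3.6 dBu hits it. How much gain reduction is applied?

11 dB

Overshoot = 3.6 − (-8.4) = 12 dB.
After 12:1 compression the overshoot becomes 12/12 = 1 dB.
Gain reduction = 12 − 1 = 11 dB.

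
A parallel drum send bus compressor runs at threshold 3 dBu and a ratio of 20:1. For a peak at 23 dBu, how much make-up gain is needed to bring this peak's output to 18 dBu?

14 dB

The peak compresses to 3 + 20/20 = 4 dBu.
To reach 18 dBu requires 18 − 4 = 14 dB of make-up.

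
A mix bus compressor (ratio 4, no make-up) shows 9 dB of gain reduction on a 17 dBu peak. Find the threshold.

Input is 12 dB above T (since output overshoot × R = input overshoot: (8 − T)·4 = 17 − T gives T = 5 dBu).
Check: 5 + (17 − 5)/4 = 5 + 3 = 8 dBu. ✓

5 dBu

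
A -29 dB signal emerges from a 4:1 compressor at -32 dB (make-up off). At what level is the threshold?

Input is 4 dB above T (since output overshoot × R = input overshoot: (-32 − T)·4 = -29 − T gives T = -33 dB).
Check: -33 + (-29 − (-33))/4 = -33 + 1 = -32 dB. ✓

-33 dB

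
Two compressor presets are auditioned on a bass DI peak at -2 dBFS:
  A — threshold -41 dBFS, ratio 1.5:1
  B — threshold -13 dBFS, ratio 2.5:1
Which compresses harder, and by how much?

A: overshoot 39 dB → output overshoot 26 dB → GR 13 dB.
B: overshoot 11 dB → output overshoot 4.4 dB → GR 6.6 dB.
Difference: 6.4 dB in favour of A.

A, by 6.4 dB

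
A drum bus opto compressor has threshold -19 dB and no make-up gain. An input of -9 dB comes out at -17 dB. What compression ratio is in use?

5:1

Input overshoot = -9 − (-19) = 10 dB; output overshoot = -17 − (-19) = 2 dB.
Ratio = 10 / 2 = 5.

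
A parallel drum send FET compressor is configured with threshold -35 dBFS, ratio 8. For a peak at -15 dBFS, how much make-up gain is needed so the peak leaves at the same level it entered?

17.5 dB

Without make-up, output = threshold + overshoot/8 = -35 + 2.5 = -32.5 dBFS.
Gap to target: 17.5 dB.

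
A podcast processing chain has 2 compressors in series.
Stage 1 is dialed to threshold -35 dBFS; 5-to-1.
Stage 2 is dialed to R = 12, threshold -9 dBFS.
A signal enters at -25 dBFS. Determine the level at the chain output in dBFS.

-33 dBFS

Stage 1: overshoot 10 dB → 10/5 = 2 dB → -33 dBFS.
Stage 2: below threshold (-33 ≤ -9); passes unchanged; output -33 dBFS.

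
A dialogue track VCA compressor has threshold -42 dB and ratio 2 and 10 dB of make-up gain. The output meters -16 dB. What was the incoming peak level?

-10 dB

Stripping the +10 dB make-up gives -26 dB at the gain stage.
That's 16 dB above the -42 dB threshold.
Before 2:1 compression the overshoot was 16 × 2 = 32 dB, so input = -42 + 32 = -10 dB.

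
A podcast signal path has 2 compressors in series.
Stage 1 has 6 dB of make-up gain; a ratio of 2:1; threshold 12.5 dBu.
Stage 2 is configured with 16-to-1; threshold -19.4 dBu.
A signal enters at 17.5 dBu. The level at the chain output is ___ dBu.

Stage 1: overshoot 5 dB → 5/2 = 2.5 dB → 15 dBu; +6 dB make-up → 21 dBu.
Stage 2: 21 dBu is 40.4 dB over -19.4 dBu; at 16:1 that becomes 2.525 dB over, giving -16.875 dBu.

-16.875 dBu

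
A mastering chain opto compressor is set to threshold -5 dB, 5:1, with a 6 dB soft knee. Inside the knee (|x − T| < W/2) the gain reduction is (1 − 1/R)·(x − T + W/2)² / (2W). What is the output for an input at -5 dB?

x − T + W/2 = -5 − (-5) + 3 = 3.
GR = (1 − 1/5) × 3² / 12 = 0.8 × 9 / 12 = 0.6 dB.
Output = -5 − 0.6 = -5.6 dB.

-5.6 dB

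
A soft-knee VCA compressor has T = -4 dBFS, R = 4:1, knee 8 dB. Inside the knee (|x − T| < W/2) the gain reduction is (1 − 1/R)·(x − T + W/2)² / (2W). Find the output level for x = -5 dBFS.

x − T + W/2 = -5 − (-4) + 4 = 3.
GR = (1 − 1/4) × 3² / 16 = 0.75 × 9 / 16 = 0.421875 dB.
Output = -5 − 0.421875 = -5.421875 dBFS.

-5.421875 dBFS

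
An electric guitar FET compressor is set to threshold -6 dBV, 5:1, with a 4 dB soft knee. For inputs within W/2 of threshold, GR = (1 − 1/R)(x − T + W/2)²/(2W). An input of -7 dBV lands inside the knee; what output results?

-7.1 dBV

x − T + W/2 = -7 − (-6) + 2 = 1.
GR = (1 − 1/5) × 1² / 8 = 0.8 × 1 / 8 = 0.1 dB.
Output = -7 − 0.1 = -7.1 dBV.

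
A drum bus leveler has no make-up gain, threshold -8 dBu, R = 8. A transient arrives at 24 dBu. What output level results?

24 dBu sits 32 dB over threshold.
The 32 dB excess becomes 4 dB after 8:1 reduction.
So the level is -8 + 4 = -4 dBu.

-4 dBu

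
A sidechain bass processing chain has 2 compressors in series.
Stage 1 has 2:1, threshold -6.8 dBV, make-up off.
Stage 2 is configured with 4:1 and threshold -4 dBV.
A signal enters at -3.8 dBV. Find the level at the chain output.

-5.3 dBV

Stage 1: overshoot 3 dB → 3/2 = 1.5 dB → -5.3 dBV.
Stage 2: -5.3 dBV ≤ -4 dBV, so stage 2 doesn't engage; output -5.3 dBV.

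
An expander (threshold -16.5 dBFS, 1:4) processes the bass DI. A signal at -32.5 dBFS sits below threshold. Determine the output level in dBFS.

Below threshold, a 1:4 expander applies gain = (4−1)×(T − x) of attenuation.
(4−1) × 16 = 48 dB, so output = -32.5 − 48 = -80.5 dBFS.

-80.5 dBFS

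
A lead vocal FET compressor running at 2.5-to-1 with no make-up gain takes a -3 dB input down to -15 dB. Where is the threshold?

-23 dB

Let T be the threshold. Output overshoot = (input overshoot)/R, so -15 − T = (-3 − T)/2.5.
2.5·(-15 − T) = -3 − T → 1.5·T = -37.5 − (-3) = -34.5.
T = -34.5/1.5 = -23 dB.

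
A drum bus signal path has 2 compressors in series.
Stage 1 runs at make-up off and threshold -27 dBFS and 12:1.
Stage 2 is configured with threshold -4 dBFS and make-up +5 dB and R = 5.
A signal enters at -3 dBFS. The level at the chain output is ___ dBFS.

-20 dBFS

Stage 1: overshoot 24 dB → 24/12 = 2 dB → -25 dBFS.
Stage 2: -25 dBFS is at or below the -4 dBFS threshold — no compression; make-up brings it to -20 dBFS.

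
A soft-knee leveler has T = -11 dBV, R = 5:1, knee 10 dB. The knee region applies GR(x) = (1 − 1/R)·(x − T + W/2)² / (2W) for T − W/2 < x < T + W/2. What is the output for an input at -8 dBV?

x − T + W/2 = -8 − (-11) + 5 = 8.
GR = (1 − 1/5) × 8² / 20 = 0.8 × 64 / 20 = 2.56 dB.
Output = -8 − 2.56 = -10.56 dBV.

-10.56 dBV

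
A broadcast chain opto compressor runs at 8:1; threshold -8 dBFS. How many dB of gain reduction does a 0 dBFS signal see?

0 dBFS exceeds the threshold by 8 dB.
After 8:1 compression the overshoot becomes 8/8 = 1 dB.
GR = overshoot in − overshoot out = 8 − 1 = 7 dB.

7 dB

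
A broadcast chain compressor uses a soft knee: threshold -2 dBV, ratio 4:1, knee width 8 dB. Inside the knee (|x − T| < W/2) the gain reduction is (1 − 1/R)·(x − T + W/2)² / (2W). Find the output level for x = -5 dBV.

-5.046875 dBV

x − T + W/2 = -5 − (-2) + 4 = 1.
GR = (1 − 1/4) × 1² / 16 = 0.75 × 1 / 16 = 0.046875 dB.
Output = -5 − 0.046875 = -5.046875 dBV.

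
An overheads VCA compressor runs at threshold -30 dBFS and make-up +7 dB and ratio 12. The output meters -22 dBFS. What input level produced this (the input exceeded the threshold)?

Remove make-up: -22 − 7 = -29 dBFS.
Post-compression overshoot = -29 − (-30) = 1 dB.
Before 12:1 compression the overshoot was 1 × 12 = 12 dB, so input = -30 + 12 = -18 dBFS.

-18 dBFS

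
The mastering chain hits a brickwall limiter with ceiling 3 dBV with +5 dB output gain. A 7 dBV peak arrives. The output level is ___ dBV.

The limiter clamps the peak to its 3 dBV ceiling.
Output gain then adds 5 dB: 3 + 5 = 8 dBV.

8 dBV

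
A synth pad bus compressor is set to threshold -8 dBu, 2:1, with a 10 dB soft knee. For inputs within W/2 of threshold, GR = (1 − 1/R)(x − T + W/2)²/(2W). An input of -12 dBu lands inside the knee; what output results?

-12.025 dBu

x − T + W/2 = -12 − (-8) + 5 = 1.
GR = (1 − 1/2) × 1² / 20 = 0.5 × 1 / 20 = 0.025 dB.
Output = -12 − 0.025 = -12.025 dBu.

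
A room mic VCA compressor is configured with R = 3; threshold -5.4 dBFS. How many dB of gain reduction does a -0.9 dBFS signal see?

The signal is 4.5 dB above threshold.
At 3:1, output sits 4.5/3 = 1.5 dB above threshold.
GR = overshoot in − overshoot out = 4.5 − 1.5 = 3 dB.

3 dB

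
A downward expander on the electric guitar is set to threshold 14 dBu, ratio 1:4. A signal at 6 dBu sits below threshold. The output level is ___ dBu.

-18 dBu

Undershoot = 14 − 6 = 8 dB.
At 1:4, that expands to 32 dB under threshold.
Output = 14 − 32 = -18 dBu.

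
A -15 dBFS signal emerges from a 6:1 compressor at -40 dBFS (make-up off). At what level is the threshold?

Let T be the threshold. Output overshoot = (input overshoot)/R, so -40 − T = (-15 − T)/6.
6·(-40 − T) = -15 − T → 5·T = -240 − (-15) = -225.
T = -225/5 = -45 dBFS.

-45 dBFS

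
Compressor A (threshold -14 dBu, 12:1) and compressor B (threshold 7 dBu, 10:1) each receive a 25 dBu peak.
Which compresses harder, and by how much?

A, by 19.55 dB

A: overshoot 39 dB → output overshoot 3.25 dB → GR 35.75 dB.
B: overshoot 18 dB → output overshoot 1.8 dB → GR 16.2 dB.
A reduces 19.55 dB more.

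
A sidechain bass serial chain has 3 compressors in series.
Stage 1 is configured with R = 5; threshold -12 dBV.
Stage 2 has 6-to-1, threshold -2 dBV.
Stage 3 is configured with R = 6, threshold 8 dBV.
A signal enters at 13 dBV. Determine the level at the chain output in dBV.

Stage 1: 13 dBV is 25 dB over -12 dBV; at 5:1 that becomes 5 dB over, giving -7 dBV.
Stage 2: below threshold (-7 ≤ -2); passes unchanged; output -7 dBV.
Stage 3: below threshold (-7 ≤ 8); passes unchanged; output -7 dBV.

-7 dBV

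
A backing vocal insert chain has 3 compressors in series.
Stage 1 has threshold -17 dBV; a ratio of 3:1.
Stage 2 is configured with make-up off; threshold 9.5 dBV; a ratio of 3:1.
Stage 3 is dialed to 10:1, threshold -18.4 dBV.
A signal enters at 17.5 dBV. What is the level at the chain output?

-17.11 dBV

Stage 1: 17.5 dBV is 34.5 dB over -17 dBV; at 3:1 that becomes 11.5 dB over, giving -5.5 dBV.
Stage 2: -5.5 dBV is at or below the 9.5 dBV threshold — no compression; output -5.5 dBV.
Stage 3: 12.9 dB above -18.4 dBV, reduced 10:1 to 1.29 dB above → -17.11 dBV.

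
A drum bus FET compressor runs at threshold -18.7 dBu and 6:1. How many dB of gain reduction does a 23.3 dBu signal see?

35 dB

The signal is 42 dB above threshold.
At 6:1, output sits 42/6 = 7 dB above threshold.
Gain reduction = 42 − 7 = 35 dB.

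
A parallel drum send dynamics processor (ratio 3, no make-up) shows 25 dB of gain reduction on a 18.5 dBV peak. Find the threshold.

Input is 37.5 dB above T (since output overshoot × R = input overshoot: (-6.5 − T)·3 = 18.5 − T gives T = -19 dBV).
Check: -19 + (18.5 − (-19))/3 = -19 + 12.5 = -6.5 dBV. ✓

-19 dBV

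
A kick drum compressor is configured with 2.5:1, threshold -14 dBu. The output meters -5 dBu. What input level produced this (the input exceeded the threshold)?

The compressed level sits -5 − (-14) = 9 dB over threshold.
Undo the ratio: input overshoot = 9 × 2.5 = 22.5 dB, giving input = 8.5 dBu.

8.5 dBu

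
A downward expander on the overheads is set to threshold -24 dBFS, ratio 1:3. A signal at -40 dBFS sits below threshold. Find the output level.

Undershoot = (-24) − (-40) = 16 dB.
At 1:3, that expands to 48 dB under threshold.
Output = -24 − 48 = -72 dBFS.

-72 dBFS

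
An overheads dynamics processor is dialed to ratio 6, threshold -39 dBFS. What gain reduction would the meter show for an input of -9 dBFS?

-9 dBFS exceeds the threshold by 30 dB.
At 6:1, output sits 30/6 = 5 dB above threshold.
So the signal is attenuated by 30 − 5 = 25 dB.

25 dB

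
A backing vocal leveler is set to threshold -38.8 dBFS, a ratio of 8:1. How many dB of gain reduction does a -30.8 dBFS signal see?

The signal is 8 dB above threshold.
At 8:1, output sits 8/8 = 1 dB above threshold.
Gain reduction = 8 − 1 = 7 dB.

7 dB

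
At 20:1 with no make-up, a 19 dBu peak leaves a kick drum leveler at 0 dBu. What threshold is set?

Gain reduction = 19 − 0 = 19 dB; output overshoot = GR / (R − 1) = 19 / 19 = 1 dB.
Threshold = output − output overshoot = 0 − 1 = -1 dBu.

-1 dBu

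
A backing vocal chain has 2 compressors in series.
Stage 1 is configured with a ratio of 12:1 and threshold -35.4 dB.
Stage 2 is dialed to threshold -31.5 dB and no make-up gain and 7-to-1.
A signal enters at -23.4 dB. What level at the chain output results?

Stage 1: 12 dB above -35.4 dB, reduced 12:1 to 1 dB above → -34.4 dB.
Stage 2: -34.4 dB ≤ -31.5 dB, so stage 2 doesn't engage; output -34.4 dB.

-34.4 dB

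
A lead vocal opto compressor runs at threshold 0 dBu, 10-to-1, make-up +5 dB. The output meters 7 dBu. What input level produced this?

Before make-up, the level was 7 − 5 = 2 dBu.
That's 2 dB above the 0 dBu threshold.
Input overshoot = R × output overshoot = 20 dB → input = 0 + 20 = 20 dBu.

20 dBu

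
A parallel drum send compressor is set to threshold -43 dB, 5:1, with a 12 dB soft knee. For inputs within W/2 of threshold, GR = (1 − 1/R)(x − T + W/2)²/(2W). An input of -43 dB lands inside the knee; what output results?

-44.2 dB

x − T + W/2 = -43 − (-43) + 6 = 6.
GR = (1 − 1/5) × 6² / 24 = 0.8 × 36 / 24 = 1.2 dB.
Output = -43 − 1.2 = -44.2 dB.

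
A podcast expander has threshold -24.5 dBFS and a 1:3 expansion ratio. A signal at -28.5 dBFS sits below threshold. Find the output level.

Undershoot = (-24.5) − (-28.5) = 4 dB.
At 1:3, that expands to 12 dB under threshold.
Output = -24.5 − 12 = -36.5 dBFS.

-36.5 dBFS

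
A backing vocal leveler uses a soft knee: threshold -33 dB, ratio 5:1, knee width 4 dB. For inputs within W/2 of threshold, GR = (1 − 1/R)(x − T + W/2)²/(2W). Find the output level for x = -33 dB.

x − T + W/2 = -33 − (-33) + 2 = 2.
GR = (1 − 1/5) × 2² / 8 = 0.8 × 4 / 8 = 0.4 dB.
Output = -33 − 0.4 = -33.4 dB.

-33.4 dB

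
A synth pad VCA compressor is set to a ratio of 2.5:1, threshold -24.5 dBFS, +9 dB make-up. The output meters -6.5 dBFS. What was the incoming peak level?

Before make-up, the level was -6.5 − 9 = -15.5 dBFS.
That's 9 dB above the -24.5 dBFS threshold.
Input overshoot = R × output overshoot = 22.5 dB → input = -24.5 + 22.5 = -2 dBFS.

-2 dBFS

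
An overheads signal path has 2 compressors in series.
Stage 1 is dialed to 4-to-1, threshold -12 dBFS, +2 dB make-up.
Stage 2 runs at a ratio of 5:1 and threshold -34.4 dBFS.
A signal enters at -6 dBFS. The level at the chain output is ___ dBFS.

Stage 1: -6 dBFS is 6 dB over -12 dBFS; at 4:1 that becomes 1.5 dB over, giving -10.5 dBFS; +2 dB make-up → -8.5 dBFS.
Stage 2: 25.9 dB above -34.4 dBFS, reduced 5:1 to 5.18 dB above → -29.22 dBFS.

-29.22 dBFS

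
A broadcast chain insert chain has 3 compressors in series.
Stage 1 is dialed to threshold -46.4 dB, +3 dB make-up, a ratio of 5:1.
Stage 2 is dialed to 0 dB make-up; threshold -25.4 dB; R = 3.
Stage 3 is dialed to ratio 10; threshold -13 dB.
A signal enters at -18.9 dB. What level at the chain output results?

-37.9 dB

Stage 1: overshoot 27.5 dB → 27.5/5 = 5.5 dB → -40.9 dB; +3 dB make-up → -37.9 dB.
Stage 2: below threshold (-37.9 ≤ -25.4); passes unchanged; output -37.9 dB.
Stage 3: -37.9 dB ≤ -13 dB, so stage 3 doesn't engage; output -37.9 dB.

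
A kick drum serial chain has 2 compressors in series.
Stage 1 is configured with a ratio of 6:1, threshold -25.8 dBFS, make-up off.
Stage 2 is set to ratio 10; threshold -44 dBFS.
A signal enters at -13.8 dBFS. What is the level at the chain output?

-41.98 dBFS

Stage 1: 12 dB above -25.8 dBFS, reduced 6:1 to 2 dB above → -23.8 dBFS.
Stage 2: overshoot 20.2 dB → 20.2/10 = 2.02 dB → -41.98 dBFS.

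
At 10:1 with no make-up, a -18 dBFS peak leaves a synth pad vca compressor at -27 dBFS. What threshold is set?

Gain reduction = -18 − (-27) = 9 dB; output overshoot = GR / (R − 1) = 9 / 9 = 1 dB.
Threshold = output − output overshoot = -27 − 1 = -28 dBFS.

-28 dBFS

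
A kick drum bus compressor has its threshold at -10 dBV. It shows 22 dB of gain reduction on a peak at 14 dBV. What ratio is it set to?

12:1

Input overshoot = 14 − (-10) = 24 dB.
Output overshoot = 24 − 22 = 2 dB.
Ratio = input overshoot / output overshoot = 24 / 2 = 12.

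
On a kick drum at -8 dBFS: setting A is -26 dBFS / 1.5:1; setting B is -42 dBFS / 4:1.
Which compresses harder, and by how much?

A: GR = 18 − 18/1.5 = 6 dB.
B: GR = 34 − 34/4 = 25.5 dB.
B reduces 19.5 dB more.

B, by 19.5 dB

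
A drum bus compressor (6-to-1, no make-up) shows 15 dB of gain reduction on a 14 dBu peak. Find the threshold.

-4 dBu

Gain reduction = 14 − (-1) = 15 dB; output overshoot = GR / (R − 1) = 15 / 5 = 3 dB.
Threshold = output − output overshoot = -1 − 3 = -4 dBu.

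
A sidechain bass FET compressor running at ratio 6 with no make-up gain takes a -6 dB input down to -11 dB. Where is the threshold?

Let T be the threshold. Output overshoot = (input overshoot)/R, so -11 − T = (-6 − T)/6.
6·(-11 − T) = -6 − T → 5·T = -66 − (-6) = -60.
T = -60/5 = -12 dB.

-12 dB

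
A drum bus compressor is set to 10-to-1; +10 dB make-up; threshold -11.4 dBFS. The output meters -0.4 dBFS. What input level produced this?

-1.4 dBFS

Before make-up, the level was -0.4 − 10 = -10.4 dBFS.
The compressed level sits -10.4 − (-11.4) = 1 dB over threshold.
Before 10:1 compression the overshoot was 1 × 10 = 10 dB, so input = -11.4 + 10 = -1.4 dBFS.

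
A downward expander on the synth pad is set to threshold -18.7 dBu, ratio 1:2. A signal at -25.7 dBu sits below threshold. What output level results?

The input is 7 dB below the -18.7 dBu threshold.
A 1:2 expander multiplies undershoot by 2: 7 × 2 = 14 dB below threshold.
Output = -18.7 − 14 = -32.7 dBu.

-32.7 dBu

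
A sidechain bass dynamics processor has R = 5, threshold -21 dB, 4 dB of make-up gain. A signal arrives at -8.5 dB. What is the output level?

-8.5 dB sits 12.5 dB over threshold.
5:1 compression reduces that to 12.5/5 = 2.5 dB over.
Output = -21 + 2.5 = -18.5 dB; make-up adds 4 dB, giving -14.5 dB.

-14.5 dB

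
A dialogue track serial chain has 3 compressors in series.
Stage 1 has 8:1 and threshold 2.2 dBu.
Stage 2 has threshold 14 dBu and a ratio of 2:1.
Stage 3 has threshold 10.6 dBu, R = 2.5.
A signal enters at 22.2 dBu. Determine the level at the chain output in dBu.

Stage 1: overshoot 20 dB → 20/8 = 2.5 dB → 4.7 dBu.
Stage 2: 4.7 dBu ≤ 14 dBu, so stage 2 doesn't engage; output 4.7 dBu.
Stage 3: 4.7 dBu ≤ 10.6 dBu, so stage 3 doesn't engage; output 4.7 dBu.

4.7 dBu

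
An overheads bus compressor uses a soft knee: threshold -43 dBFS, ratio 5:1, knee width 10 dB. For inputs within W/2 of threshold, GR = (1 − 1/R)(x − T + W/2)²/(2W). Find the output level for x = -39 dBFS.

-42.24 dBFS

x − T + W/2 = -39 − (-43) + 5 = 9.
GR = (1 − 1/5) × 9² / 20 = 0.8 × 81 / 20 = 3.24 dB.
Output = -39 − 3.24 = -42.24 dBFS.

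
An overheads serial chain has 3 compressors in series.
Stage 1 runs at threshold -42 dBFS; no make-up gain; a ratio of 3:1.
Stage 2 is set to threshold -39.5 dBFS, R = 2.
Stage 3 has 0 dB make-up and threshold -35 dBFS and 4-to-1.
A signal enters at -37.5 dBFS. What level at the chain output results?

-40.5 dBFS

Stage 1: overshoot 4.5 dB → 4.5/3 = 1.5 dB → -40.5 dBFS.
Stage 2: below threshold (-40.5 ≤ -39.5); passes unchanged; output -40.5 dBFS.
Stage 3: -40.5 dBFS is at or below the -35 dBFS threshold — no compression; output -40.5 dBFS.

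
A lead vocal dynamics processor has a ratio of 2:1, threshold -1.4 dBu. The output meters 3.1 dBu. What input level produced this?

7.6 dBu

The compressed level sits 3.1 − (-1.4) = 4.5 dB over threshold.
Before 2:1 compression the overshoot was 4.5 × 2 = 9 dB, so input = -1.4 + 9 = 7.6 dBu.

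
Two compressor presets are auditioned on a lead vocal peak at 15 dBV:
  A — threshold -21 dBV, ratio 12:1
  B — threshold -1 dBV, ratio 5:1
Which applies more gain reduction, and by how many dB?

A, by 20.2 dB

A: 36 dB over, compressed to 3 dB over, so 33 dB of GR.
B: 16 dB over, compressed to 3.2 dB over, so 12.8 dB of GR.
Difference: 20.2 dB in favour of A.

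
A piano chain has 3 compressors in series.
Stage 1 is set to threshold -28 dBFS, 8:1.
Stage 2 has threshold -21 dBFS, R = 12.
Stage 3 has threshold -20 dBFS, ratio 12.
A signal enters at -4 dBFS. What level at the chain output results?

Stage 1: -4 dBFS is 24 dB over -28 dBFS; at 8:1 that becomes 3 dB over, giving -25 dBFS.
Stage 2: -25 dBFS is at or below the -21 dBFS threshold — no compression; output -25 dBFS.
Stage 3: -25 dBFS is at or below the -20 dBFS threshold — no compression; output -25 dBFS.

-25 dBFS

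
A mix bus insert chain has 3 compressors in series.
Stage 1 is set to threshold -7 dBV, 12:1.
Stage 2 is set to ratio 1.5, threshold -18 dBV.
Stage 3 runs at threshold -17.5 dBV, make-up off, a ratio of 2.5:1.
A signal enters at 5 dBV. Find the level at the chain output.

-14.5 dBV

Stage 1: 12 dB above -7 dBV, reduced 12:1 to 1 dB above → -6 dBV.
Stage 2: -6 dBV is 12 dB over -18 dBV; at 1.5:1 that becomes 8 dB over, giving -10 dBV.
Stage 3: overshoot 7.5 dB → 7.5/2.5 = 3 dB → -14.5 dBV.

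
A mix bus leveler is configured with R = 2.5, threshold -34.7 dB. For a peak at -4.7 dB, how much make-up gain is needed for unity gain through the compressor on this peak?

The peak compresses to -34.7 + 30/2.5 = -22.7 dB.
To reach -4.7 dB requires -4.7 − (-22.7) = 18 dB of make-up.

18 dB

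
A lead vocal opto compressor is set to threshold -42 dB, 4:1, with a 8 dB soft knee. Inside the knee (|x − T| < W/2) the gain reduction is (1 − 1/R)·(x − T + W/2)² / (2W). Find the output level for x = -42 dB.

-42.75 dB

x − T + W/2 = -42 − (-42) + 4 = 4.
GR = (1 − 1/4) × 4² / 16 = 0.75 × 16 / 16 = 0.75 dB.
Output = -42 − 0.75 = -42.75 dB.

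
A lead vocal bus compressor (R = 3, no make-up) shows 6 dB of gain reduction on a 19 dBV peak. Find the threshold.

Let T be the threshold. Output overshoot = (input overshoot)/R, so 13 − T = (19 − T)/3.
3·(13 − T) = 19 − T → 2·T = 39 − 19 = 20.
T = 20/2 = 10 dBV.

10 dBV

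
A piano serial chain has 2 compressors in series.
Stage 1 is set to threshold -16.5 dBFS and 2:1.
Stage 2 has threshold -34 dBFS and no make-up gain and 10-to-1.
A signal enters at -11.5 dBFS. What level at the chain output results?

Stage 1: -11.5 dBFS is 5 dB over -16.5 dBFS; at 2:1 that becomes 2.5 dB over, giving -14 dBFS.
Stage 2: overshoot 20 dB → 20/10 = 2 dB → -32 dBFS.

-32 dBFS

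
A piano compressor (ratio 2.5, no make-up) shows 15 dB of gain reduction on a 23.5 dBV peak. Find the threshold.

-1.5 dBV

Let T be the threshold. Output overshoot = (input overshoot)/R, so 8.5 − T = (23.5 − T)/2.5.
2.5·(8.5 − T) = 23.5 − T → 1.5·T = 21.25 − 23.5 = -2.25.
T = -2.25/1.5 = -1.5 dBV.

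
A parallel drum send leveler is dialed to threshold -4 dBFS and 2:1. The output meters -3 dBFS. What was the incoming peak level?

-2 dBFS

Post-compression overshoot = -3 − (-4) = 1 dB.
Before 2:1 compression the overshoot was 1 × 2 = 2 dB, so input = -4 + 2 = -2 dBFS.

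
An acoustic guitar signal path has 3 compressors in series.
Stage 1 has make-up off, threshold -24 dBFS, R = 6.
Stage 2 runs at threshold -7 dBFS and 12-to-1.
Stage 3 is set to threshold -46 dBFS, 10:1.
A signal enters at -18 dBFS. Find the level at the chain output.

Stage 1: 6 dB above -24 dBFS, reduced 6:1 to 1 dB above → -23 dBFS.
Stage 2: below threshold (-23 ≤ -7); passes unchanged; output -23 dBFS.
Stage 3: -23 dBFS is 23 dB over -46 dBFS; at 10:1 that becomes 2.3 dB over, giving -43.7 dBFS.

-43.7 dBFS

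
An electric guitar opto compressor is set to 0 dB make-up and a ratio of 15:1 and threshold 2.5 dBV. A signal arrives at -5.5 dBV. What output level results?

-5.5 dBV

-5.5 dBV is 8 dB below the 2.5 dBV threshold, so no gain reduction is applied.
Output = input = -5.5 dBV.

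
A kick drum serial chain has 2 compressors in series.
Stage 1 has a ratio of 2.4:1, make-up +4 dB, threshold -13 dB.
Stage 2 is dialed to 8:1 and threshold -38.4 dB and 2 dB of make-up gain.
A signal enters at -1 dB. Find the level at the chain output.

-32.1 dB

Stage 1: 12 dB above -13 dB, reduced 2.4:1 to 5 dB above → -8 dB; +4 dB make-up → -4 dB.
Stage 2: -4 dB is 34.4 dB over -38.4 dB; at 8:1 that becomes 4.3 dB over, giving -34.1 dB; +2 dB make-up → -32.1 dB.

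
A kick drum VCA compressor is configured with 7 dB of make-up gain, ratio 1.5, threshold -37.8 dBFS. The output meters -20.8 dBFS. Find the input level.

-22.8 dBFS

Remove make-up: -20.8 − 7 = -27.8 dBFS.
The compressed level sits -27.8 − (-37.8) = 10 dB over threshold.
Undo the ratio: input overshoot = 10 × 1.5 = 15 dB, giving input = -22.8 dBFS.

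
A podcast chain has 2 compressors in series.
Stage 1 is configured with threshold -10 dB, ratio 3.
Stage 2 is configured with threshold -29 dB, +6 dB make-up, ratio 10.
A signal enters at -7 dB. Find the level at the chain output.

Stage 1: 3 dB above -10 dB, reduced 3:1 to 1 dB above → -9 dB.
Stage 2: -9 dB is 20 dB over -29 dB; at 10:1 that becomes 2 dB over, giving -27 dB; +6 dB make-up → -21 dB.

-21 dB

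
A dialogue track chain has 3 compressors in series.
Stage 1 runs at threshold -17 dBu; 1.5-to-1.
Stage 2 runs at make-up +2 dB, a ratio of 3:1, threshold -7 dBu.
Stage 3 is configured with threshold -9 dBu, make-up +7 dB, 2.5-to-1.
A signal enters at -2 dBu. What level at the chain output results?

Stage 1: 15 dB above -17 dBu, reduced 1.5:1 to 10 dB above → -7 dBu.
Stage 2: -7 dBu ≤ -7 dBu, so stage 2 doesn't engage; make-up brings it to -5 dBu.
Stage 3: 4 dB above -9 dBu, reduced 2.5:1 to 1.6 dB above → -7.4 dBu; +7 dB make-up → -0.4 dBu.

-0.4 dBu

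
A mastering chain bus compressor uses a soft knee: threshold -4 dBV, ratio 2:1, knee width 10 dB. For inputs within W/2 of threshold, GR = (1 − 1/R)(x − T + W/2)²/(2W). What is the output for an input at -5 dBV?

x − T + W/2 = -5 − (-4) + 5 = 4.
GR = (1 − 1/2) × 4² / 20 = 0.5 × 16 / 20 = 0.4 dB.
Output = -5 − 0.4 = -5.4 dBV.

-5.4 dBV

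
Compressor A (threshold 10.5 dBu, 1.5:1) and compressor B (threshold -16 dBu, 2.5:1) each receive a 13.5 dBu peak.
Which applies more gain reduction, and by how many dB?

B, by 16.7 dB

A: GR = 3 − 3/1.5 = 1 dB.
B: GR = 29.5 − 29.5/2.5 = 17.7 dB.
B applies 16.7 dB more gain reduction.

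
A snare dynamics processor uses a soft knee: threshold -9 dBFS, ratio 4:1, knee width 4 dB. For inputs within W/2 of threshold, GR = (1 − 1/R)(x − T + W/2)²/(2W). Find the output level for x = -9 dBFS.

-9.375 dBFS

x − T + W/2 = -9 − (-9) + 2 = 2.
GR = (1 − 1/4) × 2² / 8 = 0.75 × 4 / 8 = 0.375 dB.
Output = -9 − 0.375 = -9.375 dBFS.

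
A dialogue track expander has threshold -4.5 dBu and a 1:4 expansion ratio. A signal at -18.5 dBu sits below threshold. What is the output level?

The input is 14 dB below the -4.5 dBu threshold.
A 1:4 expander multiplies undershoot by 4: 14 × 4 = 56 dB below threshold.
Output = -4.5 − 56 = -60.5 dBu.

-60.5 dBu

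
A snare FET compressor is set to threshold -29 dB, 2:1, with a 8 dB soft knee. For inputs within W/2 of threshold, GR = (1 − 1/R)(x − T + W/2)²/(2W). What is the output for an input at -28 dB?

x − T + W/2 = -28 − (-29) + 4 = 5.
GR = (1 − 1/2) × 5² / 16 = 0.5 × 25 / 16 = 0.78125 dB.
Output = -28 − 0.78125 = -28.78125 dB.

-28.78125 dB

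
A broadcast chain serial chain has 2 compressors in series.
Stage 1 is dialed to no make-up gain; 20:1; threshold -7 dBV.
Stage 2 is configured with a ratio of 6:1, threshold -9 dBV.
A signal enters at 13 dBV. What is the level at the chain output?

Stage 1: overshoot 20 dB → 20/20 = 1 dB → -6 dBV.
Stage 2: 3 dB above -9 dBV, reduced 6:1 to 0.5 dB above → -8.5 dBV.

-8.5 dBV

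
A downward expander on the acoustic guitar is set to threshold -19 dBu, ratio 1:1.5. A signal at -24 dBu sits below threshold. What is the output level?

Below threshold, a 1:1.5 expander applies gain = (1.5−1)×(T − x) of attenuation.
(1.5−1) × 5 = 2.5 dB, so output = -24 − 2.5 = -26.5 dBu.

-26.5 dBu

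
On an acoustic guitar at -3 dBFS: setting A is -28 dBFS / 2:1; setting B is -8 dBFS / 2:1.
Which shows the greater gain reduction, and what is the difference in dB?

A, by 10 dB

A: overshoot 25 dB → output overshoot 12.5 dB → GR 12.5 dB.
B: overshoot 5 dB → output overshoot 2.5 dB → GR 2.5 dB.
A applies 10 dB more gain reduction.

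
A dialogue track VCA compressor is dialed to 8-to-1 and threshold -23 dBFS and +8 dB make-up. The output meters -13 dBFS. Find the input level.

Remove make-up: -13 − 8 = -21 dBFS.
That's 2 dB above the -23 dBFS threshold.
Undo the ratio: input overshoot = 2 × 8 = 16 dB, giving input = -7 dBFS.

-7 dBFS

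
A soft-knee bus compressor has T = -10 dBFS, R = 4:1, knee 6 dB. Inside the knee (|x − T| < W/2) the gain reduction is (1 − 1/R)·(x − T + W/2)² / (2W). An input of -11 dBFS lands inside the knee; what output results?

-11.25 dBFS

x − T + W/2 = -11 − (-10) + 3 = 2.
GR = (1 − 1/4) × 2² / 12 = 0.75 × 4 / 12 = 0.25 dB.
Output = -11 − 0.25 = -11.25 dBFS.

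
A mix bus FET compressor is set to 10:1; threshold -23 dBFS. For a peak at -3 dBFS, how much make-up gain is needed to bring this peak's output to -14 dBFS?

7 dB

Overshoot 20 dB → 20/10 = 2 dB after compression, so the compressed level is -23 + 2 = -21 dBFS.
Make-up = target − compressed = -14 − (-21) = 7 dB.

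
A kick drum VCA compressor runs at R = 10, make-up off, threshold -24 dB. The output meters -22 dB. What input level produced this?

That's 2 dB above the -24 dB threshold.
Before 10:1 compression the overshoot was 2 × 10 = 20 dB, so input = -24 + 20 = -4 dB.

-4 dB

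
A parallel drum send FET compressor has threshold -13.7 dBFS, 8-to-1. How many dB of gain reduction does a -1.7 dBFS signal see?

Overshoot = -1.7 − (-13.7) = 12 dB.
After 8:1 compression the overshoot becomes 12/8 = 1.5 dB.
Gain reduction = 12 − 1.5 = 10.5 dB.

10.5 dB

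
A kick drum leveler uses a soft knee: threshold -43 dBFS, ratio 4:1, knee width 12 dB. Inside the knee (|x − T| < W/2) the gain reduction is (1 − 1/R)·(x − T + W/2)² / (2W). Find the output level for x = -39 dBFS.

-42.125 dBFS

x − T + W/2 = -39 − (-43) + 6 = 10.
GR = (1 − 1/4) × 10² / 24 = 0.75 × 100 / 24 = 3.125 dB.
Output = -39 − 3.125 = -42.125 dBFS.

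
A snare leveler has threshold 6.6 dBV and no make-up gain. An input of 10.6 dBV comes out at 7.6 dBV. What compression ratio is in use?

4:1

Input overshoot = 10.6 − 6.6 = 4 dB; output overshoot = 7.6 − 6.6 = 1 dB.
Ratio = 4 / 1 = 4.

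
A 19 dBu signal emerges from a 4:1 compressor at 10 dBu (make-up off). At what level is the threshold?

7 dBu

Let T be the threshold. Output overshoot = (input overshoot)/R, so 10 − T = (19 − T)/4.
4·(10 − T) = 19 − T → 3·T = 40 − 19 = 21.
T = 21/3 = 7 dBu.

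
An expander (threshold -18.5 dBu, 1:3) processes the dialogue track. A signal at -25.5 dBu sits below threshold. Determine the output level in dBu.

-39.5 dBu

Undershoot = (-18.5) − (-25.5) = 7 dB.
At 1:3, that expands to 21 dB under threshold.
Output = -18.5 − 21 = -39.5 dBu.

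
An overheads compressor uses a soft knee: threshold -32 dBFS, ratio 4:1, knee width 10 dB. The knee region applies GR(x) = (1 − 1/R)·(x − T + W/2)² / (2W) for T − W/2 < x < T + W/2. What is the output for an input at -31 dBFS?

x − T + W/2 = -31 − (-32) + 5 = 6.
GR = (1 − 1/4) × 6² / 20 = 0.75 × 36 / 20 = 1.35 dB.
Output = -31 − 1.35 = -32.35 dBFS.

-32.35 dBFS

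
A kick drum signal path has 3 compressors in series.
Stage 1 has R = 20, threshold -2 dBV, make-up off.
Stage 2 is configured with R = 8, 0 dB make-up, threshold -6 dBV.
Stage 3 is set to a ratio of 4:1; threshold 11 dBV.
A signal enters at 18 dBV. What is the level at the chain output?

-5.375 dBV

Stage 1: 20 dB above -2 dBV, reduced 20:1 to 1 dB above → -1 dBV.
Stage 2: -1 dBV is 5 dB over -6 dBV; at 8:1 that becomes 0.625 dB over, giving -5.375 dBV.
Stage 3: below threshold (-5.375 ≤ 11); passes unchanged; output -5.375 dBV.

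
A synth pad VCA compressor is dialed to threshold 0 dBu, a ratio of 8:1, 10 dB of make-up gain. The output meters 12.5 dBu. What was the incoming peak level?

Remove make-up: 12.5 − 10 = 2.5 dBu.
Post-compression overshoot = 2.5 − 0 = 2.5 dB.
Input overshoot = R × output overshoot = 20 dB → input = 0 + 20 = 20 dBu.

20 dBu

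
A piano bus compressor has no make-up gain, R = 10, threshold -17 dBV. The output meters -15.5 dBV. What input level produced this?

-2 dBV

That's 1.5 dB above the -17 dBV threshold.
Before 10:1 compression the overshoot was 1.5 × 10 = 15 dB, so input = -17 + 15 = -2 dBV.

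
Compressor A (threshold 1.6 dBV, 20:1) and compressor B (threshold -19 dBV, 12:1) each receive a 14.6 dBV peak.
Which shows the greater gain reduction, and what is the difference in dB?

A: overshoot 13 dB → output overshoot 0.65 dB → GR 12.35 dB.
B: overshoot 33.6 dB → output overshoot 2.8 dB → GR 30.8 dB.
B applies 18.45 dB more gain reduction.

B, by 18.45 dB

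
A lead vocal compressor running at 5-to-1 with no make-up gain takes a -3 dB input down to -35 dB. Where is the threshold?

-43 dB

Let T be the threshold. Output overshoot = (input overshoot)/R, so -35 − T = (-3 − T)/5.
5·(-35 − T) = -3 − T → 4·T = -175 − (-3) = -172.
T = -172/4 = -43 dB.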